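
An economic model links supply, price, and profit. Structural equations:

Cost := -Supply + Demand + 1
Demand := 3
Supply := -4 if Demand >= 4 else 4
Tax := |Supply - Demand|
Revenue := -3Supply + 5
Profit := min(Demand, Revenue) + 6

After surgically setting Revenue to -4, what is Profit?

2

Under do(Revenue=-4), the mechanism Revenue := -3Supply + 5 is discarded; Revenue is fixed at -4.
Profit = min(Demand, Revenue) + 6  [with Demand=3, Revenue=-4]  = 2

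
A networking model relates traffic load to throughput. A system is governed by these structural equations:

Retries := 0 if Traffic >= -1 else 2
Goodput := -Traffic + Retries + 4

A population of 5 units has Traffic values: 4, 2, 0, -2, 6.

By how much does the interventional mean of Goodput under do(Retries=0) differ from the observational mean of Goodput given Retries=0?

1

do(Retries=0) breaks Retries's dependence on Traffic. With Retries=0 fixed, Goodput across the units is 0, 2, 4, 6, -2, mean 2.
Conditioning on Retries=0 selects the 4 unit(s) with Traffic ∈ {4, 2, 0, 6}. Their Goodput values: 0, 2, 4, -2. Mean = 1.
Difference = 2 − 1 = 1.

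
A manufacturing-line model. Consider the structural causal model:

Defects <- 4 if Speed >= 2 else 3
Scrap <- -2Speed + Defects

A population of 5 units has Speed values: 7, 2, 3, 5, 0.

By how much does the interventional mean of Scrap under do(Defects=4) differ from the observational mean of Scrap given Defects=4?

Under do(Defects=4), Defects's equation is replaced by Defects=4 for every unit. Per-unit Scrap: -10, 0, -2, -6, 4. Mean = -2.8.
Observing Defects=4 restricts to units where Defects's equation naturally yields 4: Speed ∈ {7, 2, 3, 5}. In that subpopulation Scrap = -10, 0, -2, -6, mean -4.5.
Difference = -2.8 − (-4.5) = 1.7.

1.7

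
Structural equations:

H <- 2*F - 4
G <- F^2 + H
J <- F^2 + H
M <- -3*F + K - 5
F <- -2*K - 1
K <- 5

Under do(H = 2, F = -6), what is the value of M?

18

Setting H = 2, F = -6 by intervention discards those variables' equations.
M = -3*F + K - 5  [with F=-6, K=5]  = 18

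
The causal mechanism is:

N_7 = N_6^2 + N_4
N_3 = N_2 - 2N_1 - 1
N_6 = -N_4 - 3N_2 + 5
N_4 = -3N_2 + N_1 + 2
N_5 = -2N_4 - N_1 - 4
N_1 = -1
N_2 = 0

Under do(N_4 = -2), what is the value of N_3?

Under do(N_4=-2), the mechanism N_4 = -3N_2 + N_1 + 2 is discarded; N_4 is fixed at -2.
Since N_3 is not a descendant of the intervened variable, it is unaffected.
N_3 = N_2 - 2N_1 - 1  [with N_2=0, N_1=-1]  = 1

1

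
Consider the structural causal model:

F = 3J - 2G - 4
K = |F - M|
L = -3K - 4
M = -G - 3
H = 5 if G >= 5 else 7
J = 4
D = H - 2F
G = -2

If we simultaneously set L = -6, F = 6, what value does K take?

7

Under do(L = -6, F = 6), each intervened variable's structural equation is replaced by its fixed value.
M = -G - 3  [with G=-2]  = -1
K = |F - M|  [with F=6, M=-1]  = 7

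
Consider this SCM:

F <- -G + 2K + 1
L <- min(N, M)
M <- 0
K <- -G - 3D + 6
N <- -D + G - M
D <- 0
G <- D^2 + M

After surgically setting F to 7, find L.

0

Intervening sets F = 7 and removes its equation (F <- -G + 2K + 1).
Since L is not a descendant of the intervened variable, it is unaffected.
G = D^2 + M  [with D=0, M=0]  = 0
N = -D + G - M  [with D=0, G=0, M=0]  = 0
L = min(N, M)  [with N=0, M=0]  = 0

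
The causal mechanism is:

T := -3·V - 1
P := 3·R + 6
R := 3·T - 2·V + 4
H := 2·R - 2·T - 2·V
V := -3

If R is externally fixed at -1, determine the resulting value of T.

8

Under do(R=-1), the mechanism R := 3·T - 2·V + 4 is discarded; R is fixed at -1.
Since T is not a descendant of the intervened variable, it is unaffected.
T = -3·V - 1  [with V=-3]  = 8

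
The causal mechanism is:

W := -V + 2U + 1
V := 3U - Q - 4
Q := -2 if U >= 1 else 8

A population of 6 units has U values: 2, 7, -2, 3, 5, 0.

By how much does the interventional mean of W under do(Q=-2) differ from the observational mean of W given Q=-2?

The intervention sets Q=-2 in all 6 units regardless of U. Recomputing W per unit gives 1, -4, 5, 0, -2, 3; average 0.5.
E[W|Q=-2] averages over only the 4 units with Q=-2 (U = 2, 7, 3, 5): W = 1, -4, 0, -2, mean -1.25.
Difference = 0.5 − (-1.25) = 1.75.

1.75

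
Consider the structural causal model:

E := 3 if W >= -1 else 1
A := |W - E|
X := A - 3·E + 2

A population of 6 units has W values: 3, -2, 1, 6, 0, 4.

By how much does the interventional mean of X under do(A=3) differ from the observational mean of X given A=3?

-1

Every unit gets A=3 under the intervention. X values become -4, 2, -4, -4, -4, -4; E[X|do(A=3)] = -3.
Observing A=3 restricts to units where A's equation naturally yields 3: W ∈ {-2, 6, 0}. In that subpopulation X = 2, -4, -4, mean -2.
Difference = -3 − (-2) = -1.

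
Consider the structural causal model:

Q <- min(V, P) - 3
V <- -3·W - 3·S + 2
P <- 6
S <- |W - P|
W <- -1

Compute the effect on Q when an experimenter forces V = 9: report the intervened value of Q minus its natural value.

Intervening sets V = 9 and removes its equation (V <- -3·W - 3·S + 2).
Q = min(V, P) - 3  [with V=9, P=6]  = 3
Without intervention: S = |W - P|  [with W=-1, P=6]  = 7; V = -3·W - 3·S + 2  [with W=-1, S=7]  = -16; Q = min(V, P) - 3  [with V=-16, P=6]  = -19.
Change = 3 − (-19) = 22.

22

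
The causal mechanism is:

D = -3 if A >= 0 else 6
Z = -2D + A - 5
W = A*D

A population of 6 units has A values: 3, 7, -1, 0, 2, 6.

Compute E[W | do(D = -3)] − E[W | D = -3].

do(D=-3) breaks D's dependence on A. With D=-3 fixed, W across the units is -9, -21, 3, 0, -6, -18, mean -8.5.
Observing D=-3 restricts to units where D's equation naturally yields -3: A ∈ {3, 7, 0, 2, 6}. In that subpopulation W = -9, -21, 0, -6, -18, mean -10.8.
Difference = -8.5 − (-10.8) = 2.3.

2.3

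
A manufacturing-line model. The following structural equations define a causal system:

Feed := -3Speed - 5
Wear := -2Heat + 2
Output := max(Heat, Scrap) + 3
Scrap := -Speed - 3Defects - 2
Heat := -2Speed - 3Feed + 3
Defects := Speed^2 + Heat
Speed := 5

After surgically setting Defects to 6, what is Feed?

-20

Under do(Defects=6), the mechanism Defects := Speed^2 + Heat is discarded; Defects is fixed at 6.
No directed path runs from Defects to Feed, so Feed keeps its natural value.
Feed = -3Speed - 5  [with Speed=5]  = -20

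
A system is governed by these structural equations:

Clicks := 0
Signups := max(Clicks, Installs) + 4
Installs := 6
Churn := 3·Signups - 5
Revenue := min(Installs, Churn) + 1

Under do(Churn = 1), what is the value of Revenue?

Intervening sets Churn = 1 and removes its equation (Churn := 3·Signups - 5).
Revenue = min(Installs, Churn) + 1  [with Installs=6, Churn=1]  = 2

2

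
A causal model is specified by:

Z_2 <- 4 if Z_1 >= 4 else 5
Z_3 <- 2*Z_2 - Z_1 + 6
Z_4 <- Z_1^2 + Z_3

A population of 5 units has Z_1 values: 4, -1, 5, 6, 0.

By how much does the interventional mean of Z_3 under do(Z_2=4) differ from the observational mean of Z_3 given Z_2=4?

Under do(Z_2=4), Z_2's equation is replaced by Z_2=4 for every unit. Per-unit Z_3: 10, 15, 9, 8, 14. Mean = 11.2.
Conditioning on Z_2=4 selects the 3 unit(s) with Z_1 ∈ {4, 5, 6}. Their Z_3 values: 10, 9, 8. Mean = 9.
Difference = 11.2 − 9 = 2.2.

2.2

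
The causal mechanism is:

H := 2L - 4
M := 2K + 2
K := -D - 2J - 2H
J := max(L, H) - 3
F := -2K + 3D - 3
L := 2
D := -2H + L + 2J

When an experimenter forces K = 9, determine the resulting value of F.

-21

The intervention breaks the incoming arrows to K: K := -D - 2J - 2H no longer applies, and K = 9.
H = 2L - 4  [with L=2]  = 0
J = max(L, H) - 3  [with L=2, H=0]  = -1
D = -2H + L + 2J  [with H=0, L=2, J=-1]  = 0
F = -2K + 3D - 3  [with K=9, D=0]  = -21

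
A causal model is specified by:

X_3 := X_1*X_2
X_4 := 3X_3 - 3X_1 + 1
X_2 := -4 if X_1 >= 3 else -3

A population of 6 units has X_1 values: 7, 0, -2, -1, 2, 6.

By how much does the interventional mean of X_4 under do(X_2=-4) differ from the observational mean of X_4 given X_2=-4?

do(X_2=-4) breaks X_2's dependence on X_1. With X_2=-4 fixed, X_4 across the units is -104, 1, 31, 16, -29, -89, mean -29.
E[X_4|X_2=-4] averages over only the 2 units with X_2=-4 (X_1 = 7, 6): X_4 = -104, -89, mean -96.5.
Difference = -29 − (-96.5) = 67.5.

67.5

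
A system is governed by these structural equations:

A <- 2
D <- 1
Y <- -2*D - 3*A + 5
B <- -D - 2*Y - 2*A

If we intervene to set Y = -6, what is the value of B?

The intervention breaks the incoming arrows to Y: Y <- -2*D - 3*A + 5 no longer applies, and Y = -6.
B = -D - 2*Y - 2*A  [with D=1, Y=-6, A=2]  = 7

7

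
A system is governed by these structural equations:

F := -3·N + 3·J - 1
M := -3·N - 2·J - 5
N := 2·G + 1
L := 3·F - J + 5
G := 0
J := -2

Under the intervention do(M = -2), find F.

do(M=-2) replaces the equation M := -3·N - 2·J - 5 with the constant M = -2.
No directed path runs from M to F, so F keeps its natural value.
N = 2·G + 1  [with G=0]  = 1
F = -3·N + 3·J - 1  [with N=1, J=-2]  = -10

-10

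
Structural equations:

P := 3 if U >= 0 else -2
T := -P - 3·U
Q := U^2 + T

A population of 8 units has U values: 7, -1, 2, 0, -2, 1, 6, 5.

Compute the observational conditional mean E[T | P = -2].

6.5

Observing P=-2 restricts to units where P's equation naturally yields -2: U ∈ {-1, -2}. In that subpopulation T = 5, 8, mean 6.5.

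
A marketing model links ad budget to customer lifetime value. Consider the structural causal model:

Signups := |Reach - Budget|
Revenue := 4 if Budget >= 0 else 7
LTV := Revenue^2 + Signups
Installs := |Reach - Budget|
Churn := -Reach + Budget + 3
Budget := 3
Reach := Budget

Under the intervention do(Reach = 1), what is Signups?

2

Under do(Reach=1), the mechanism Reach := Budget is discarded; Reach is fixed at 1.
Signups = |Reach - Budget|  [with Reach=1, Budget=3]  = 2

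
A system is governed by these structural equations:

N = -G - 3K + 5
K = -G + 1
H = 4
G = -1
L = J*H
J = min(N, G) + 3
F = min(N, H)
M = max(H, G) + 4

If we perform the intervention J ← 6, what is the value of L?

24

do(J=6) replaces the equation J = min(N, G) + 3 with the constant J = 6.
L = J*H  [with J=6, H=4]  = 24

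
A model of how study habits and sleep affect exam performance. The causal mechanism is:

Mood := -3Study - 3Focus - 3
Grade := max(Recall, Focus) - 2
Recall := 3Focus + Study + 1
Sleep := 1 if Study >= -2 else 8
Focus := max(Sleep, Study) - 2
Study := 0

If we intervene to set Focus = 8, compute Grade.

23

The intervention breaks the incoming arrows to Focus: Focus := max(Sleep, Study) - 2 no longer applies, and Focus = 8.
Recall = 3Focus + Study + 1  [with Focus=8, Study=0]  = 25
Grade = max(Recall, Focus) - 2  [with Recall=25, Focus=8]  = 23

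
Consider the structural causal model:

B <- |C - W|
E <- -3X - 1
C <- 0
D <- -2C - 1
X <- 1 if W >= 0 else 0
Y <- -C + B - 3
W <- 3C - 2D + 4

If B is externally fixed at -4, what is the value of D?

The intervention breaks the incoming arrows to B: B <- |C - W| no longer applies, and B = -4.
Since D is not a descendant of the intervened variable, it is unaffected.
D = -2C - 1  [with C=0]  = -1

-1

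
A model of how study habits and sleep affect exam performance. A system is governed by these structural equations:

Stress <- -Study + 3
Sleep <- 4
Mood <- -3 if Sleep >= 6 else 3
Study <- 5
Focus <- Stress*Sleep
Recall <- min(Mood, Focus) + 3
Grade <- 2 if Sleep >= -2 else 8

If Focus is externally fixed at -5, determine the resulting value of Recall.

Under do(Focus=-5), the mechanism Focus <- Stress*Sleep is discarded; Focus is fixed at -5.
Mood = -3 if Sleep >= 6 else 3  [with Sleep=4]  = 3
Recall = min(Mood, Focus) + 3  [with Mood=3, Focus=-5]  = -2

-2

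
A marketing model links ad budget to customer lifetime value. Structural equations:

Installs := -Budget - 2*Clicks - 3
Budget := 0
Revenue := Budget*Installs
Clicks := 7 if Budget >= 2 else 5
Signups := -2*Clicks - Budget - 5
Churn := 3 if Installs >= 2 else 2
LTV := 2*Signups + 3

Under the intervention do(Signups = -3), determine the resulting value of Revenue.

Under do(Signups=-3), the mechanism Signups := -2*Clicks - Budget - 5 is discarded; Signups is fixed at -3.
Since Revenue is not a descendant of the intervened variable, it is unaffected.
Clicks = 7 if Budget >= 2 else 5  [with Budget=0]  = 5
Installs = -Budget - 2*Clicks - 3  [with Budget=0, Clicks=5]  = -13
Revenue = Budget*Installs  [with Budget=0, Installs=-13]  = 0

0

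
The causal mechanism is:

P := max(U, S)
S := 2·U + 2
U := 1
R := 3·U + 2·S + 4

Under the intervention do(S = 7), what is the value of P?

7

The intervention breaks the incoming arrows to S: S := 2·U + 2 no longer applies, and S = 7.
P = max(U, S)  [with U=1, S=7]  = 7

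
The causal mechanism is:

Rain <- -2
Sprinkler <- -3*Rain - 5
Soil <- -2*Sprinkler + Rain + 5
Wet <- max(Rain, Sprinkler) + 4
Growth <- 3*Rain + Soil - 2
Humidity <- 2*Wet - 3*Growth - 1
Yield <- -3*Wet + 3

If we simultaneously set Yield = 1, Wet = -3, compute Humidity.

Setting Yield = 1, Wet = -3 by intervention discards those variables' equations.
Sprinkler = -3*Rain - 5  [with Rain=-2]  = 1
Soil = -2*Sprinkler + Rain + 5  [with Sprinkler=1, Rain=-2]  = 1
Growth = 3*Rain + Soil - 2  [with Rain=-2, Soil=1]  = -7
Humidity = 2*Wet - 3*Growth - 1  [with Wet=-3, Growth=-7]  = 14

14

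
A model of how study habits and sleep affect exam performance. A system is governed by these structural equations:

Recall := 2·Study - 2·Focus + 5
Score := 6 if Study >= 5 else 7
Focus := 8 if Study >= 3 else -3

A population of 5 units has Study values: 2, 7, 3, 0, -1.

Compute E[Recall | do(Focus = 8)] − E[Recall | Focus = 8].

Every unit gets Focus=8 under the intervention. Recall values become -7, 3, -5, -11, -13; E[Recall|do(Focus=8)] = -6.6.
Observing Focus=8 restricts to units where Focus's equation naturally yields 8: Study ∈ {7, 3}. In that subpopulation Recall = 3, -5, mean -1.
Difference = -6.6 − (-1) = -5.6.

-5.6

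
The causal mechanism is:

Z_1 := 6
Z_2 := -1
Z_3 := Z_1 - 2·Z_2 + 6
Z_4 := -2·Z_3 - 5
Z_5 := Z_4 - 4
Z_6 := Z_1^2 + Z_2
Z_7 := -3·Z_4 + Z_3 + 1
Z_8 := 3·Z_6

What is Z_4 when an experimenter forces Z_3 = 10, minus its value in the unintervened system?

The intervention breaks the incoming arrows to Z_3: Z_3 := Z_1 - 2·Z_2 + 6 no longer applies, and Z_3 = 10.
Z_4 = -2·Z_3 - 5  [with Z_3=10]  = -25
Without intervention: Z_3 = Z_1 - 2·Z_2 + 6  [with Z_1=6, Z_2=-1]  = 14; Z_4 = -2·Z_3 - 5  [with Z_3=14]  = -33.
Change = -25 − (-33) = 8.

8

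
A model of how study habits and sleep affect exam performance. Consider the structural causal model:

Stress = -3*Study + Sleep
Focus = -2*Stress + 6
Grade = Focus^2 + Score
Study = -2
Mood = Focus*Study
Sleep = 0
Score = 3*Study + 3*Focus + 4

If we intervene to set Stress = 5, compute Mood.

The intervention breaks the incoming arrows to Stress: Stress = -3*Study + Sleep no longer applies, and Stress = 5.
Focus = -2*Stress + 6  [with Stress=5]  = -4
Mood = Focus*Study  [with Focus=-4, Study=-2]  = 8

8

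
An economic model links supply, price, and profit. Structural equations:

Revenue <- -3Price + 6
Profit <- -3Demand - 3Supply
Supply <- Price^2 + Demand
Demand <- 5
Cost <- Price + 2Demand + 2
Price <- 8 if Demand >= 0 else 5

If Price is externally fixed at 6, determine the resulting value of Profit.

Under do(Price=6), the mechanism Price <- 8 if Demand >= 0 else 5 is discarded; Price is fixed at 6.
Supply = Price^2 + Demand  [with Price=6, Demand=5]  = 41
Profit = -3Demand - 3Supply  [with Demand=5, Supply=41]  = -138

-138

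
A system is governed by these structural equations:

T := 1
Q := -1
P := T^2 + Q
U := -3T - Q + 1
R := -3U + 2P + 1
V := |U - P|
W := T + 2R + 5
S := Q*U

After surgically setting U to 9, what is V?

9

Under do(U=9), the mechanism U := -3T - Q + 1 is discarded; U is fixed at 9.
P = T^2 + Q  [with T=1, Q=-1]  = 0
V = |U - P|  [with U=9, P=0]  = 9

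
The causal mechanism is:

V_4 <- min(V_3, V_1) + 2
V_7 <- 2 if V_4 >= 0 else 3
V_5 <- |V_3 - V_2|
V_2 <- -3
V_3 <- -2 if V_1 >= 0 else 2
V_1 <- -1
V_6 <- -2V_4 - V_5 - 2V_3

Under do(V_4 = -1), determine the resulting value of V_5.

5

Intervening sets V_4 = -1 and removes its equation (V_4 <- min(V_3, V_1) + 2).
No directed path runs from V_4 to V_5, so V_5 keeps its natural value.
V_3 = -2 if V_1 >= 0 else 2  [with V_1=-1]  = 2
V_5 = |V_3 - V_2|  [with V_3=2, V_2=-3]  = 5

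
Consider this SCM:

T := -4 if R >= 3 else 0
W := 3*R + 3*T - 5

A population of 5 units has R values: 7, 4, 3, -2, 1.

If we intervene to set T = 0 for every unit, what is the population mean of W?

2.8

do(T=0) breaks T's dependence on R. With T=0 fixed, W across the units is 16, 7, 4, -11, -2, mean 2.8.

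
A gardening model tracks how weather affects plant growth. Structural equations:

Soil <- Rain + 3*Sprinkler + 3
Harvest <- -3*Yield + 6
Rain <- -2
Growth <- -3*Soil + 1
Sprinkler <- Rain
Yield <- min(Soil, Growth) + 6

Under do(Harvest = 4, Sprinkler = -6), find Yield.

The joint intervention fixes Harvest = 4, Sprinkler = -6, removing each variable's own equation.
Soil = Rain + 3*Sprinkler + 3  [with Rain=-2, Sprinkler=-6]  = -17
Growth = -3*Soil + 1  [with Soil=-17]  = 52
Yield = min(Soil, Growth) + 6  [with Soil=-17, Growth=52]  = -11

-11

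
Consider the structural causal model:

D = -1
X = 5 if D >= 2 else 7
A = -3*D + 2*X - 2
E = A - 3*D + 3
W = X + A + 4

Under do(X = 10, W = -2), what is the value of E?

The joint intervention fixes X = 10, W = -2, removing each variable's own equation.
A = -3*D + 2*X - 2  [with D=-1, X=10]  = 21
E = A - 3*D + 3  [with A=21, D=-1]  = 27

27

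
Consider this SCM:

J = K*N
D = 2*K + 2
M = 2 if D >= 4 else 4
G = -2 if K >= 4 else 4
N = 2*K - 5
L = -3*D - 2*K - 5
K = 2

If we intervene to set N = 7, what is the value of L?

do(N=7) replaces the equation N = 2*K - 5 with the constant N = 7.
L is not downstream of the intervention, so its value is determined by the original equations.
D = 2*K + 2  [with K=2]  = 6
L = -3*D - 2*K - 5  [with D=6, K=2]  = -27

-27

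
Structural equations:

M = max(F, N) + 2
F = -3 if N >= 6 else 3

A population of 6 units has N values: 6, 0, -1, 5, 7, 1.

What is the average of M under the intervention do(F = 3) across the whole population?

6.5

The intervention sets F=3 in all 6 units regardless of N. Recomputing M per unit gives 8, 5, 5, 7, 9, 5; average 6.5.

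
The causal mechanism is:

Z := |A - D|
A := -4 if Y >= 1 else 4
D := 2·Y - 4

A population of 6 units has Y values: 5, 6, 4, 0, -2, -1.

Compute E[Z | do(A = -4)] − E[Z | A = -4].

-4

Every unit gets A=-4 under the intervention. Z values become 10, 12, 8, 0, 4, 2; E[Z|do(A=-4)] = 6.
E[Z|A=-4] averages over only the 3 units with A=-4 (Y = 5, 6, 4): Z = 10, 12, 8, mean 10.
Difference = 6 − 10 = -4.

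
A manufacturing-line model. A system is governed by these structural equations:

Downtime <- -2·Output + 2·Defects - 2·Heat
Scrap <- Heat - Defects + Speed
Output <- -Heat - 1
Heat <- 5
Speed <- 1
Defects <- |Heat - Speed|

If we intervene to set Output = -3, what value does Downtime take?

4

The intervention breaks the incoming arrows to Output: Output <- -Heat - 1 no longer applies, and Output = -3.
Defects = |Heat - Speed|  [with Heat=5, Speed=1]  = 4
Downtime = -2·Output + 2·Defects - 2·Heat  [with Output=-3, Defects=4, Heat=5]  = 4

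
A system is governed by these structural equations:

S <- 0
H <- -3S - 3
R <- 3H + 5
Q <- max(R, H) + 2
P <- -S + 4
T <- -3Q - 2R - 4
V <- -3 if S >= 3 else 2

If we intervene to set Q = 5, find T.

-11

Under do(Q=5), the mechanism Q <- max(R, H) + 2 is discarded; Q is fixed at 5.
H = -3S - 3  [with S=0]  = -3
R = 3H + 5  [with H=-3]  = -4
T = -3Q - 2R - 4  [with Q=5, R=-4]  = -11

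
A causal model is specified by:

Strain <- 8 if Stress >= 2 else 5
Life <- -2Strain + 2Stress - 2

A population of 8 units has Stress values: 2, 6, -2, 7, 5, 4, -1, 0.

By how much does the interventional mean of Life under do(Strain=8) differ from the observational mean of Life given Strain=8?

-4.35

Every unit gets Strain=8 under the intervention. Life values become -14, -6, -22, -4, -8, -10, -20, -18; E[Life|do(Strain=8)] = -12.75.
Observing Strain=8 restricts to units where Strain's equation naturally yields 8: Stress ∈ {2, 6, 7, 5, 4}. In that subpopulation Life = -14, -6, -4, -8, -10, mean -8.4.
Difference = -12.75 − (-8.4) = -4.35.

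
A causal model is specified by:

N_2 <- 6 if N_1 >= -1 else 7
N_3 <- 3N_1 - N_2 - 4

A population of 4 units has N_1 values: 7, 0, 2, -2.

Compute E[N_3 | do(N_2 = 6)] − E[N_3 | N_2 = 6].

-3.75

Under do(N_2=6), N_2's equation is replaced by N_2=6 for every unit. Per-unit N_3: 11, -10, -4, -16. Mean = -4.75.
Conditioning on N_2=6 selects the 3 unit(s) with N_1 ∈ {7, 0, 2}. Their N_3 values: 11, -10, -4. Mean = -1.
Difference = -4.75 − (-1) = -3.75.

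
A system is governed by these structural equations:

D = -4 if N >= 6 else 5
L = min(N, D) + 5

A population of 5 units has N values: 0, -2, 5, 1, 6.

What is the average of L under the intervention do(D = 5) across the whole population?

6.8

The intervention sets D=5 in all 5 units regardless of N. Recomputing L per unit gives 5, 3, 10, 6, 10; average 6.8.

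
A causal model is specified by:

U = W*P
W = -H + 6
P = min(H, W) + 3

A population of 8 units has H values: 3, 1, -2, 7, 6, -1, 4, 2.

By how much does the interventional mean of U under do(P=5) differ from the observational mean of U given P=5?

The intervention sets P=5 in all 8 units regardless of H. Recomputing U per unit gives 15, 25, 40, -5, 0, 35, 10, 20; average 17.5.
Conditioning on P=5 selects the 2 unit(s) with H ∈ {4, 2}. Their U values: 10, 20. Mean = 15.
Difference = 17.5 − 15 = 2.5.

2.5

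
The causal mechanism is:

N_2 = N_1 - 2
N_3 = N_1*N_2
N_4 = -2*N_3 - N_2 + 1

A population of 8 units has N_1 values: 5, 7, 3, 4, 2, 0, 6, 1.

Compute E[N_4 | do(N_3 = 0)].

Every unit gets N_3=0 under the intervention. N_4 values become -2, -4, 0, -1, 1, 3, -3, 2; E[N_4|do(N_3=0)] = -0.5.

-0.5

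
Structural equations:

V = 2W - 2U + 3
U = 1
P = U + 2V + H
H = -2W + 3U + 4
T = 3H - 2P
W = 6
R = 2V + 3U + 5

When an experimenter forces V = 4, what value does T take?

-23

The intervention breaks the incoming arrows to V: V = 2W - 2U + 3 no longer applies, and V = 4.
H = -2W + 3U + 4  [with W=6, U=1]  = -5
P = U + 2V + H  [with U=1, V=4, H=-5]  = 4
T = 3H - 2P  [with H=-5, P=4]  = -23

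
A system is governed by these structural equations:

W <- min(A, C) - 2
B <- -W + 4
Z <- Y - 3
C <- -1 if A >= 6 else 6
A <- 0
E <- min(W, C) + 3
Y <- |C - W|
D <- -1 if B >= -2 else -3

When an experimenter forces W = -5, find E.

The intervention breaks the incoming arrows to W: W <- min(A, C) - 2 no longer applies, and W = -5.
C = -1 if A >= 6 else 6  [with A=0]  = 6
E = min(W, C) + 3  [with W=-5, C=6]  = -2

-2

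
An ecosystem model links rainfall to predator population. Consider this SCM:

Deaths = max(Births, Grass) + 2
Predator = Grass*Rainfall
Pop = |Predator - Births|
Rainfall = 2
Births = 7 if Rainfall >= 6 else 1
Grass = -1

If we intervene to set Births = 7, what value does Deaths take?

9

Intervening sets Births = 7 and removes its equation (Births = 7 if Rainfall >= 6 else 1).
Deaths = max(Births, Grass) + 2  [with Births=7, Grass=-1]  = 9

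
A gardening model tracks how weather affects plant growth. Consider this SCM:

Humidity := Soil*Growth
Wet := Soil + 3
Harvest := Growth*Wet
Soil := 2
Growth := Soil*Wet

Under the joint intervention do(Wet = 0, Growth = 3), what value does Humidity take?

6

Setting Wet = 0, Growth = 3 by intervention discards those variables' equations.
Humidity = Soil*Growth  [with Soil=2, Growth=3]  = 6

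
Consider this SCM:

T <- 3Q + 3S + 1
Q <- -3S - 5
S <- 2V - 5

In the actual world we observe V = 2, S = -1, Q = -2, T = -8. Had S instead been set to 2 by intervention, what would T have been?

Under do(S=2), the mechanism S <- 2V - 5 is discarded; S is fixed at 2.
Q = -3S - 5  [with S=2]  = -11
T = 3Q + 3S + 1  [with Q=-11, S=2]  = -26

-26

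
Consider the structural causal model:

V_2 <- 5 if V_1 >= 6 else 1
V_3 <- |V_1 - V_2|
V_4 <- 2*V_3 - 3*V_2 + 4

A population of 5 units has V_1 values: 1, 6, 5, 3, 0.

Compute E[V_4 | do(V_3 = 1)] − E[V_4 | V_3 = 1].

Every unit gets V_3=1 under the intervention. V_4 values become 3, -9, 3, 3, 3; E[V_4|do(V_3=1)] = 0.6.
Conditioning on V_3=1 selects the 2 unit(s) with V_1 ∈ {6, 0}. Their V_4 values: -9, 3. Mean = -3.
Difference = 0.6 − (-3) = 3.6.

3.6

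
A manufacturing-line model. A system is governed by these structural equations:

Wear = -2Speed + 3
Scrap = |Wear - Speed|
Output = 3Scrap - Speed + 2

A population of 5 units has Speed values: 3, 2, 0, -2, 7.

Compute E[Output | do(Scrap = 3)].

do(Scrap=3) breaks Scrap's dependence on Speed. With Scrap=3 fixed, Output across the units is 8, 9, 11, 13, 4, mean 9.

9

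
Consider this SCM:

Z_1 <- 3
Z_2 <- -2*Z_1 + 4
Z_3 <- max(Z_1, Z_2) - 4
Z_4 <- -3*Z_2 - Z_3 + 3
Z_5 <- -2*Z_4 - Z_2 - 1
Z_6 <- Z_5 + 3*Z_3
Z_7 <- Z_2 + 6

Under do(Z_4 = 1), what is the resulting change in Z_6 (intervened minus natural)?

Under do(Z_4=1), the mechanism Z_4 <- -3*Z_2 - Z_3 + 3 is discarded; Z_4 is fixed at 1.
Z_2 = -2*Z_1 + 4  [with Z_1=3]  = -2
Z_3 = max(Z_1, Z_2) - 4  [with Z_1=3, Z_2=-2]  = -1
Z_5 = -2*Z_4 - Z_2 - 1  [with Z_4=1, Z_2=-2]  = -1
Z_6 = Z_5 + 3*Z_3  [with Z_5=-1, Z_3=-1]  = -4
Without intervention: Z_2 = -2*Z_1 + 4  [with Z_1=3]  = -2; Z_3 = max(Z_1, Z_2) - 4  [with Z_1=3, Z_2=-2]  = -1; Z_4 = -3*Z_2 - Z_3 + 3  [with Z_2=-2, Z_3=-1]  = 10; Z_5 = -2*Z_4 - Z_2 - 1  [with Z_4=10, Z_2=-2]  = -19; Z_6 = Z_5 + 3*Z_3  [with Z_5=-19, Z_3=-1]  = -22.
Change = -4 − (-22) = 18.

18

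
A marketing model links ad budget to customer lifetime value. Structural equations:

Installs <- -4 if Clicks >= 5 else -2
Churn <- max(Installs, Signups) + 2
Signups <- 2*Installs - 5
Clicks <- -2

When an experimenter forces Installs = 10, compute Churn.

17

Under do(Installs=10), the mechanism Installs <- -4 if Clicks >= 5 else -2 is discarded; Installs is fixed at 10.
Signups = 2*Installs - 5  [with Installs=10]  = 15
Churn = max(Installs, Signups) + 2  [with Installs=10, Signups=15]  = 17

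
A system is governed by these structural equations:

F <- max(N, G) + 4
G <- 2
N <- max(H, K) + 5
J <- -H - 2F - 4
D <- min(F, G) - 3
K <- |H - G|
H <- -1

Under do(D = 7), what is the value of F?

12

The intervention breaks the incoming arrows to D: D <- min(F, G) - 3 no longer applies, and D = 7.
F is not downstream of the intervention, so its value is determined by the original equations.
K = |H - G|  [with H=-1, G=2]  = 3
N = max(H, K) + 5  [with H=-1, K=3]  = 8
F = max(N, G) + 4  [with N=8, G=2]  = 12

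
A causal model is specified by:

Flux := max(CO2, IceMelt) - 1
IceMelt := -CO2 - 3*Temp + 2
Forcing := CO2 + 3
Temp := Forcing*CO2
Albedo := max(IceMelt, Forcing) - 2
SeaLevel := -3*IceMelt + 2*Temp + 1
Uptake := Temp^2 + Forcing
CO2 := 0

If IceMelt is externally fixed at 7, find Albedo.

5

Intervening sets IceMelt = 7 and removes its equation (IceMelt := -CO2 - 3*Temp + 2).
Forcing = CO2 + 3  [with CO2=0]  = 3
Albedo = max(IceMelt, Forcing) - 2  [with IceMelt=7, Forcing=3]  = 5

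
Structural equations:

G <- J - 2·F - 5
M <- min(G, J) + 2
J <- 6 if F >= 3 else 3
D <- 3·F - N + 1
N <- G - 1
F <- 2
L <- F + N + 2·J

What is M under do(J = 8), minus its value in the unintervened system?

5

Under do(J=8), the mechanism J <- 6 if F >= 3 else 3 is discarded; J is fixed at 8.
G = J - 2·F - 5  [with J=8, F=2]  = -1
M = min(G, J) + 2  [with G=-1, J=8]  = 1
Without intervention: J = 6 if F >= 3 else 3  [with F=2]  = 3; G = J - 2·F - 5  [with J=3, F=2]  = -6; M = min(G, J) + 2  [with G=-6, J=3]  = -4.
Change = 1 − (-4) = 5.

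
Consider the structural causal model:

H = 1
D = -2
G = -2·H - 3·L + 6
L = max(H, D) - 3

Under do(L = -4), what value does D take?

Under do(L=-4), the mechanism L = max(H, D) - 3 is discarded; L is fixed at -4.
D is not downstream of the intervention, so its value is determined by the original equations.

-2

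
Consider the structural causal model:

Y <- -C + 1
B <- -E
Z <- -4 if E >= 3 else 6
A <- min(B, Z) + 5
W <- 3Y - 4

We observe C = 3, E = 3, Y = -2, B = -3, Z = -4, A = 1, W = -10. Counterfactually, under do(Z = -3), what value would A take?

2

The intervention breaks the incoming arrows to Z: Z <- -4 if E >= 3 else 6 no longer applies, and Z = -3.
B = -E  [with E=3]  = -3
A = min(B, Z) + 5  [with B=-3, Z=-3]  = 2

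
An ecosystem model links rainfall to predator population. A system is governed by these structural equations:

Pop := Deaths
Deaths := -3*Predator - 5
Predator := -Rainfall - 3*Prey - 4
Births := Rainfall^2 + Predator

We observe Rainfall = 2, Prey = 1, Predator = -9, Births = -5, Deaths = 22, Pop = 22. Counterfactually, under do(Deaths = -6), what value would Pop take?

The intervention breaks the incoming arrows to Deaths: Deaths := -3*Predator - 5 no longer applies, and Deaths = -6.
Pop = Deaths  [with Deaths=-6]  = -6

-6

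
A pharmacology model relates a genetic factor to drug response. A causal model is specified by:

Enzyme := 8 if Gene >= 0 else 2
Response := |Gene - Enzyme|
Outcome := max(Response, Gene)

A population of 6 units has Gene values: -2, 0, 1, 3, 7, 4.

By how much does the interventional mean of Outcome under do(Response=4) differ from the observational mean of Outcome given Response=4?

0.5

do(Response=4) breaks Response's dependence on Gene. With Response=4 fixed, Outcome across the units is 4, 4, 4, 4, 7, 4, mean 4.5.
Observing Response=4 restricts to units where Response's equation naturally yields 4: Gene ∈ {-2, 4}. In that subpopulation Outcome = 4, 4, mean 4.
Difference = 4.5 − 4 = 0.5.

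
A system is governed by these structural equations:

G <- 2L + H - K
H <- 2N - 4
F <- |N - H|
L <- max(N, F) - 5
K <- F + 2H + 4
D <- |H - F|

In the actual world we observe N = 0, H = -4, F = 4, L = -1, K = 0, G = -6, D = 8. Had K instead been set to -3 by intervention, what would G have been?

-3

The intervention breaks the incoming arrows to K: K <- F + 2H + 4 no longer applies, and K = -3.
H = 2N - 4  [with N=0]  = -4
F = |N - H|  [with N=0, H=-4]  = 4
L = max(N, F) - 5  [with N=0, F=4]  = -1
G = 2L + H - K  [with L=-1, H=-4, K=-3]  = -3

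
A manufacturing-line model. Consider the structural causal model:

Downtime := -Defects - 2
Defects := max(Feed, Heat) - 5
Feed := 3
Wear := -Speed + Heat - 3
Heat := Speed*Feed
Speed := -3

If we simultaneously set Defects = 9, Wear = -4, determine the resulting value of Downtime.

Setting Defects = 9, Wear = -4 by intervention discards those variables' equations.
Downtime = -Defects - 2  [with Defects=9]  = -11

-11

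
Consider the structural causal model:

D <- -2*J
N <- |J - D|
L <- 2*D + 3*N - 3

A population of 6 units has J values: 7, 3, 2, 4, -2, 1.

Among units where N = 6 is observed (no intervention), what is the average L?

Observing N=6 restricts to units where N's equation naturally yields 6: J ∈ {2, -2}. In that subpopulation L = 7, 23, mean 15.

15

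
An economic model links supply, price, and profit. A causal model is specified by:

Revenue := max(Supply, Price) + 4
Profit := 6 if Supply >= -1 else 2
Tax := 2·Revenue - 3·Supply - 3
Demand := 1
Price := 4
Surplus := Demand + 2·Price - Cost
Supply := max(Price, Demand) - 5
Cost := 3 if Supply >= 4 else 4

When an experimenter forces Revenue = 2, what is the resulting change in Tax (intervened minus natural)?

-12

The intervention breaks the incoming arrows to Revenue: Revenue := max(Supply, Price) + 4 no longer applies, and Revenue = 2.
Supply = max(Price, Demand) - 5  [with Price=4, Demand=1]  = -1
Tax = 2·Revenue - 3·Supply - 3  [with Revenue=2, Supply=-1]  = 4
Without intervention: Supply = max(Price, Demand) - 5  [with Price=4, Demand=1]  = -1; Revenue = max(Supply, Price) + 4  [with Supply=-1, Price=4]  = 8; Tax = 2·Revenue - 3·Supply - 3  [with Revenue=8, Supply=-1]  = 16.
Change = 4 − 16 = -12.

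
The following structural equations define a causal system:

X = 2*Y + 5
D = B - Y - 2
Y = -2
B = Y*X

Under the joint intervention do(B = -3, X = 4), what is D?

The joint intervention fixes B = -3, X = 4, removing each variable's own equation.
D = B - Y - 2  [with B=-3, Y=-2]  = -3

-3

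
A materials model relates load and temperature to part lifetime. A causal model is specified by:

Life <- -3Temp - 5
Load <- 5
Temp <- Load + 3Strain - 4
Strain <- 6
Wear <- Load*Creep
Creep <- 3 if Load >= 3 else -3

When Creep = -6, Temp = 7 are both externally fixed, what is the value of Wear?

-30

The joint intervention fixes Creep = -6, Temp = 7, removing each variable's own equation.
Wear = Load*Creep  [with Load=5, Creep=-6]  = -30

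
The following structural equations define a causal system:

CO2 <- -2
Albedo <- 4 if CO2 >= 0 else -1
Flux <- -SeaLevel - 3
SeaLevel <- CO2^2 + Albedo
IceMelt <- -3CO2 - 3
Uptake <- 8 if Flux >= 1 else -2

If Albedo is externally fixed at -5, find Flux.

do(Albedo=-5) replaces the equation Albedo <- 4 if CO2 >= 0 else -1 with the constant Albedo = -5.
SeaLevel = CO2^2 + Albedo  [with CO2=-2, Albedo=-5]  = -1
Flux = -SeaLevel - 3  [with SeaLevel=-1]  = -2

-2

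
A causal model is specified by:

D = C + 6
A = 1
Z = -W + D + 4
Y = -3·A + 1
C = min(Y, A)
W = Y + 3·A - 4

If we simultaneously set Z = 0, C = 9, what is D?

15

Setting Z = 0, C = 9 by intervention discards those variables' equations.
D = C + 6  [with C=9]  = 15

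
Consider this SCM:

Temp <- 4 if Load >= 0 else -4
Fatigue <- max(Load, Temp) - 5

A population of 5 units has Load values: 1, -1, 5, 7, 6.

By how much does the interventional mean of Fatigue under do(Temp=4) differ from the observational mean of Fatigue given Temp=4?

-0.3

Under do(Temp=4), Temp's equation is replaced by Temp=4 for every unit. Per-unit Fatigue: -1, -1, 0, 2, 1. Mean = 0.2.
Observing Temp=4 restricts to units where Temp's equation naturally yields 4: Load ∈ {1, 5, 7, 6}. In that subpopulation Fatigue = -1, 0, 2, 1, mean 0.5.
Difference = 0.2 − 0.5 = -0.3.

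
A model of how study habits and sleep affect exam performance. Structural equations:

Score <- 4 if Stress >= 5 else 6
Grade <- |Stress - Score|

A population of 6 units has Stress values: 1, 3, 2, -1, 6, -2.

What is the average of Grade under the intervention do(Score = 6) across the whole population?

4.5

The intervention sets Score=6 in all 6 units regardless of Stress. Recomputing Grade per unit gives 5, 3, 4, 7, 0, 8; average 4.5.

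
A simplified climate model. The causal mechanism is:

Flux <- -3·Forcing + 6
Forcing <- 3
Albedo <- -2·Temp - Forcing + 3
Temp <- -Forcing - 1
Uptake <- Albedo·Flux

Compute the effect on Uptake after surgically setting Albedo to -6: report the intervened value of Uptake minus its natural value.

42

do(Albedo=-6) replaces the equation Albedo <- -2·Temp - Forcing + 3 with the constant Albedo = -6.
Flux = -3·Forcing + 6  [with Forcing=3]  = -3
Uptake = Albedo·Flux  [with Albedo=-6, Flux=-3]  = 18
Without intervention: Temp = -Forcing - 1  [with Forcing=3]  = -4; Albedo = -2·Temp - Forcing + 3  [with Temp=-4, Forcing=3]  = 8; Flux = -3·Forcing + 6  [with Forcing=3]  = -3; Uptake = Albedo·Flux  [with Albedo=8, Flux=-3]  = -24.
Change = 18 − (-24) = 42.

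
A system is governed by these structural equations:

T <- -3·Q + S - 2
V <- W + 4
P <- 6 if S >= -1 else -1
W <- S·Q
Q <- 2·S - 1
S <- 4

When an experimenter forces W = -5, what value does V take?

Intervening sets W = -5 and removes its equation (W <- S·Q).
V = W + 4  [with W=-5]  = -1

-1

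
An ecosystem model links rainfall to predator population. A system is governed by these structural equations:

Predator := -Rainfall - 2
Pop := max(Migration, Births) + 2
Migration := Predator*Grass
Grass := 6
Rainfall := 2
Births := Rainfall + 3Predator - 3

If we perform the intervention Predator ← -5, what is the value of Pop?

-14

The intervention breaks the incoming arrows to Predator: Predator := -Rainfall - 2 no longer applies, and Predator = -5.
Births = Rainfall + 3Predator - 3  [with Rainfall=2, Predator=-5]  = -16
Migration = Predator*Grass  [with Predator=-5, Grass=6]  = -30
Pop = max(Migration, Births) + 2  [with Migration=-30, Births=-16]  = -14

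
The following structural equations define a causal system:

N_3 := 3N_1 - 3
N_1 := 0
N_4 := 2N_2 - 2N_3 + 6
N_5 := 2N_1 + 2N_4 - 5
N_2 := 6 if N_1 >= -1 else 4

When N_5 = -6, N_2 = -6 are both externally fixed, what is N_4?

0

Setting N_5 = -6, N_2 = -6 by intervention discards those variables' equations.
N_3 = 3N_1 - 3  [with N_1=0]  = -3
N_4 = 2N_2 - 2N_3 + 6  [with N_2=-6, N_3=-3]  = 0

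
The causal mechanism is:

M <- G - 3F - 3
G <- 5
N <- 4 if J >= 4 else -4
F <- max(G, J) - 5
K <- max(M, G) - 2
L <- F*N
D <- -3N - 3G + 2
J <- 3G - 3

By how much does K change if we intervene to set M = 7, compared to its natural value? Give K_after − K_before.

2

The intervention breaks the incoming arrows to M: M <- G - 3F - 3 no longer applies, and M = 7.
K = max(M, G) - 2  [with M=7, G=5]  = 5
Without intervention: J = 3G - 3  [with G=5]  = 12; F = max(G, J) - 5  [with G=5, J=12]  = 7; M = G - 3F - 3  [with G=5, F=7]  = -19; K = max(M, G) - 2  [with M=-19, G=5]  = 3.
Change = 5 − 3 = 2.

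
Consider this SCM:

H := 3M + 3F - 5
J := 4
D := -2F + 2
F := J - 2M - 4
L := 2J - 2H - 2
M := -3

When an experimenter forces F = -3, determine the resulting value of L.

do(F=-3) replaces the equation F := J - 2M - 4 with the constant F = -3.
H = 3M + 3F - 5  [with M=-3, F=-3]  = -23
L = 2J - 2H - 2  [with J=4, H=-23]  = 52

52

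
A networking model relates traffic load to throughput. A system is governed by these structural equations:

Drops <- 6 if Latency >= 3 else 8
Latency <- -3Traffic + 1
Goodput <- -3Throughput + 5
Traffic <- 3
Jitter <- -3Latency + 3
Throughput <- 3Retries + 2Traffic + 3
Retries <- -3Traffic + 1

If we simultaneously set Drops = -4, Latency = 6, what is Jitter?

Setting Drops = -4, Latency = 6 by intervention discards those variables' equations.
Jitter = -3Latency + 3  [with Latency=6]  = -15

-15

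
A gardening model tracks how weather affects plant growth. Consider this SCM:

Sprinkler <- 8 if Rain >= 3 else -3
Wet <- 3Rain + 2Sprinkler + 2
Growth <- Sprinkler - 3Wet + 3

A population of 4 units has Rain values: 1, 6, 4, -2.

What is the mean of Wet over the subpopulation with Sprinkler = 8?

33

E[Wet|Sprinkler=8] averages over only the 2 units with Sprinkler=8 (Rain = 6, 4): Wet = 36, 30, mean 33.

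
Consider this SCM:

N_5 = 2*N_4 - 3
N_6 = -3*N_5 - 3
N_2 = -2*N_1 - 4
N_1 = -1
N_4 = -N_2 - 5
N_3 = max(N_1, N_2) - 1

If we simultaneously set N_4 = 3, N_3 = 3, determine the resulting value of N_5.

The joint intervention fixes N_4 = 3, N_3 = 3, removing each variable's own equation.
N_5 = 2*N_4 - 3  [with N_4=3]  = 3

3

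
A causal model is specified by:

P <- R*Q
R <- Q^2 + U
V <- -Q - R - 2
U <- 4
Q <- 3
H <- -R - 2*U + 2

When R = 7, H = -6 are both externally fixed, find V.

-12

The joint intervention fixes R = 7, H = -6, removing each variable's own equation.
V = -Q - R - 2  [with Q=3, R=7]  = -12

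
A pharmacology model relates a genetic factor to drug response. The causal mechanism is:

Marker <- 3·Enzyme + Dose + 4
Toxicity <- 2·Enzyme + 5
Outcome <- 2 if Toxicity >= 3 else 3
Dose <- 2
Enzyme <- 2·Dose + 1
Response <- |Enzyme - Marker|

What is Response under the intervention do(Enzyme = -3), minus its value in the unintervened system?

Under do(Enzyme=-3), the mechanism Enzyme <- 2·Dose + 1 is discarded; Enzyme is fixed at -3.
Marker = 3·Enzyme + Dose + 4  [with Enzyme=-3, Dose=2]  = -3
Response = |Enzyme - Marker|  [with Enzyme=-3, Marker=-3]  = 0
Without intervention: Enzyme = 2·Dose + 1  [with Dose=2]  = 5; Marker = 3·Enzyme + Dose + 4  [with Enzyme=5, Dose=2]  = 21; Response = |Enzyme - Marker|  [with Enzyme=5, Marker=21]  = 16.
Change = 0 − 16 = -16.

-16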